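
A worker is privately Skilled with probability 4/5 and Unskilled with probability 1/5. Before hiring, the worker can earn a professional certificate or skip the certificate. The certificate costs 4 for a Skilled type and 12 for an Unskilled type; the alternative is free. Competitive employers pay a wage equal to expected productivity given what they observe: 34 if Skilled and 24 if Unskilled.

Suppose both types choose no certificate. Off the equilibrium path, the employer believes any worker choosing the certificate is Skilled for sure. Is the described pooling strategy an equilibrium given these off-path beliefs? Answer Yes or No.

Yes

On path, the employer holds the prior and pays 4/5·34 + 1/5·24 = 32. Off path (the certificate), believing Skilled, it pays 34.
Skilled: no certificate nets 32; the certificate nets 34 − 4 = 30. Skilled stays.
Unskilled: no certificate nets 32; the certificate nets 34 − 12 = 22. Unskilled stays.
No type deviates, so pooling is sustained.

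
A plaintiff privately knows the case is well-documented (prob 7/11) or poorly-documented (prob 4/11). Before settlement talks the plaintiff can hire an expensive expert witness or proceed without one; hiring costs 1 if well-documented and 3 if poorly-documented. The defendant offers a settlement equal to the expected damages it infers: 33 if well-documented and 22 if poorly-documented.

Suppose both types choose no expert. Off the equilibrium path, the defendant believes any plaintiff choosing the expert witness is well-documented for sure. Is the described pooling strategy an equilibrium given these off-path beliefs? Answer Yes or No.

On path, the defendant holds the prior and pays 7/11·33 + 4/11·22 = 29. Off path (the expert witness), believing well-documented, it pays 33.
well-documented: no expert nets 29; the expert witness nets 33 − 1 = 32. well-documented would deviate.
poorly-documented: no expert nets 29; the expert witness nets 33 − 3 = 30. poorly-documented would deviate.
A type deviates, so pooling fails.

No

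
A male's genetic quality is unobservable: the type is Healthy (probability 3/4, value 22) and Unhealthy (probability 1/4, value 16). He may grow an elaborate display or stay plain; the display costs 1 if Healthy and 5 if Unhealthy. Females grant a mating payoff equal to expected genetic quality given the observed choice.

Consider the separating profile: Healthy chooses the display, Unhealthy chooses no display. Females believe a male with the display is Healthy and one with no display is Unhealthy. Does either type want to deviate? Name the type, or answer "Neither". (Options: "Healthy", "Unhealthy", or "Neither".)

Unhealthy

The display pays 22; no display pays 16.
Healthy: assigned the display, nets 22 − 1 = 21; deviating to no display nets 16.
Unhealthy: assigned no display, nets 16; deviating to the display nets 22 − 5 = 17.
The Unhealthy type gains 1 by deviating.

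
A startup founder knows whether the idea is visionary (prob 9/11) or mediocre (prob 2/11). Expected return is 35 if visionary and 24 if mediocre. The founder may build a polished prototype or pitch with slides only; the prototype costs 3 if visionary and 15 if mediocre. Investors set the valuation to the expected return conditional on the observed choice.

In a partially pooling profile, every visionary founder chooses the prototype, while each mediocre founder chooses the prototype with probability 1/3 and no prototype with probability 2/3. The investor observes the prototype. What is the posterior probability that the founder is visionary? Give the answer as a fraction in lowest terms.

P(the prototype) = (9/11)·1 + (2/11)·(1/3) = 29/33.
By Bayes' rule, P(visionary | the prototype) = (9/11) / (29/33) = 27/29.

27/29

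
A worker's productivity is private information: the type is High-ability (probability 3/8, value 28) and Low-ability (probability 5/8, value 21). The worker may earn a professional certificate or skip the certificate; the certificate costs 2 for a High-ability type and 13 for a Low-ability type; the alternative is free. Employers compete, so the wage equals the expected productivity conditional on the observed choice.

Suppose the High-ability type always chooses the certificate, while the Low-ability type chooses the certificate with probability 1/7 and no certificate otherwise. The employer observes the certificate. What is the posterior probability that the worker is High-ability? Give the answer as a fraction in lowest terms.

P(the certificate) = (3/8)·1 + (5/8)·(1/7) = 13/28.
By Bayes' rule, P(High-ability | the certificate) = (3/8) / (13/28) = 21/26.

21/26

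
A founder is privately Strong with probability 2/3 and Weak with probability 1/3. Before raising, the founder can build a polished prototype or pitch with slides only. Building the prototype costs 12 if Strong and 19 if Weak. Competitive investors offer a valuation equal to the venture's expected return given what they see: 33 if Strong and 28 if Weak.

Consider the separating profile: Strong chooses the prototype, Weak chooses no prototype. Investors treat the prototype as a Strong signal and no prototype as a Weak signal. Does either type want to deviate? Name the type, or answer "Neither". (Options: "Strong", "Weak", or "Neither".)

Strong

The prototype pays 33; no prototype pays 28.
Strong: assigned the prototype, nets 33 − 12 = 21; deviating to no prototype nets 28.
Weak: assigned no prototype, nets 28; deviating to the prototype nets 33 − 19 = 14.
The Strong type gains 7 by deviating.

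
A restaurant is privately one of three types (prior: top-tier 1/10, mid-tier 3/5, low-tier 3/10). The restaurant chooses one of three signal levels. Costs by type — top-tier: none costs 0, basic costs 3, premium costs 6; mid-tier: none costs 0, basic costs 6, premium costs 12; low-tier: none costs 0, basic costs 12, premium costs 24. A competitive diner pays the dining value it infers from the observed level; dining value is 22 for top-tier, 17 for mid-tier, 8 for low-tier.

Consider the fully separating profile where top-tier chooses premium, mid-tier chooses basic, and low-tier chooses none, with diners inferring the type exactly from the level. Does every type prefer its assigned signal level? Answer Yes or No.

Yes

Separating price premiums: premium → 22, basic → 17, none → 8.
top-tier (assigned premium): none: 8 − 0 = 8; basic: 17 − 3 = 14; premium: 22 − 6 = 16. top-tier stays.
mid-tier (assigned basic): none: 8 − 0 = 8; basic: 17 − 6 = 11; premium: 22 − 12 = 10. mid-tier stays.
low-tier (assigned none): none: 8 − 0 = 8; basic: 17 − 12 = 5; premium: 22 − 24 = -2. low-tier stays.
Every type prefers its assigned level; separation holds.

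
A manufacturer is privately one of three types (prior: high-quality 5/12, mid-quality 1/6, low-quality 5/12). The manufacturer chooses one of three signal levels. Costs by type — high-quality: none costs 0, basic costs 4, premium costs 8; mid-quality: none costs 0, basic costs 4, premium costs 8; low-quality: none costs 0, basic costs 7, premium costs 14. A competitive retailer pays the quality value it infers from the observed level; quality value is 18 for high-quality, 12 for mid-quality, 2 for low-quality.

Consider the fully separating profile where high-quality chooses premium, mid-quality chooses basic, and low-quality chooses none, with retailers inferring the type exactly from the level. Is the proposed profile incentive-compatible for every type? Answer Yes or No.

Separating prices: premium → 18, basic → 12, none → 2.
high-quality (assigned premium): none: 2 − 0 = 2; basic: 12 − 4 = 8; premium: 18 − 8 = 10. high-quality stays.
mid-quality (assigned basic): none: 2 − 0 = 2; basic: 12 − 4 = 8; premium: 18 − 8 = 10. mid-quality prefers premium.
low-quality (assigned none): none: 2 − 0 = 2; basic: 12 − 7 = 5; premium: 18 − 14 = 4. low-quality prefers basic.
At least one type deviates; the separating profile fails.

No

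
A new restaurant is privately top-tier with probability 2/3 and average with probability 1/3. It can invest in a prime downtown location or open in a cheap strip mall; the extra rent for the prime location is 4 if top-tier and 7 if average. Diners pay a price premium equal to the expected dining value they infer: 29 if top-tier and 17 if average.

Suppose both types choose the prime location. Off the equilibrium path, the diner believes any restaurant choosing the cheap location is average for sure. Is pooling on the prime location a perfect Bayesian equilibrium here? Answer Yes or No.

On path, the diner holds the prior and pays 2/3·29 + 1/3·17 = 25. Off path (the cheap location), believing average, it pays 17.
top-tier: the prime location nets 25 − 4 = 21; the cheap location nets 17. top-tier stays.
average: the prime location nets 25 − 7 = 18; the cheap location nets 17. average stays.
No type deviates, so pooling is sustained.

Yes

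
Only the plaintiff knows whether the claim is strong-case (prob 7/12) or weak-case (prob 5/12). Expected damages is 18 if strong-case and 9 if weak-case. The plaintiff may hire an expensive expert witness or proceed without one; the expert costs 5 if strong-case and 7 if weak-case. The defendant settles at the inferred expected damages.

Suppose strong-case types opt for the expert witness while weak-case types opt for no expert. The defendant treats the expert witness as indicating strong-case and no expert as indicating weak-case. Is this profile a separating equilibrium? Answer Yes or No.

Under these beliefs, the expert witness earns settlement 18 and no expert earns settlement 9.
strong-case: the expert witness nets 18 − 5 = 13; no expert nets 9. strong-case prefers the expert witness.
weak-case: the expert witness nets 18 − 7 = 11; no expert nets 9. weak-case would deviate to the expert witness.
weak-case has a profitable deviation, so the profile is not an equilibrium.

No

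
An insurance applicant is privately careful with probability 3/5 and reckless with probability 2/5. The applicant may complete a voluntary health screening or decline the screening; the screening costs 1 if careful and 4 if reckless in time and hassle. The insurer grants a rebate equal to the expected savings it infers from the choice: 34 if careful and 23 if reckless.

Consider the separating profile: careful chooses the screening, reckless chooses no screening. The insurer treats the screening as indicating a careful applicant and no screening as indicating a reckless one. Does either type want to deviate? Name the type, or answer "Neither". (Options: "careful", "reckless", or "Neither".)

reckless

The screening pays 34; no screening pays 23.
careful: assigned the screening, nets 34 − 1 = 33; deviating to no screening nets 23.
reckless: assigned no screening, nets 23; deviating to the screening nets 34 − 4 = 30.
The reckless type gains 7 by deviating.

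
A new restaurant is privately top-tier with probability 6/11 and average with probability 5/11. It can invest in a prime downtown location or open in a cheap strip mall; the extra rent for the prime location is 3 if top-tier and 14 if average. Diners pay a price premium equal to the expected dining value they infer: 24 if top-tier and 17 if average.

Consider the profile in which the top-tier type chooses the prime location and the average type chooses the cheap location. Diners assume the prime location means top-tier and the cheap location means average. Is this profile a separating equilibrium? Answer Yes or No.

Under these beliefs, the prime location earns price premium 24 and the cheap location earns price premium 17.
top-tier: the prime location nets 24 − 3 = 21; the cheap location nets 17. top-tier prefers the prime location.
average: the prime location nets 24 − 14 = 10; the cheap location nets 17. average prefers the cheap location.
Neither type deviates, so the separating profile is an equilibrium.

Yes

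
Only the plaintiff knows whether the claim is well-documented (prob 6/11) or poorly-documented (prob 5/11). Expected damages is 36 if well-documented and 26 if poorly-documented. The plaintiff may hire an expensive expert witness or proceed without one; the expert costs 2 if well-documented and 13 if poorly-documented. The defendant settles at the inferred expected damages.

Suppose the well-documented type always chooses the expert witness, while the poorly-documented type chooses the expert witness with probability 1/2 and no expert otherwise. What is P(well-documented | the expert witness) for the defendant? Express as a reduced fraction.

12/17

P(the expert witness) = (6/11)·1 + (5/11)·(1/2) = 17/22.
By Bayes' rule, P(well-documented | the expert witness) = (6/11) / (17/22) = 12/17.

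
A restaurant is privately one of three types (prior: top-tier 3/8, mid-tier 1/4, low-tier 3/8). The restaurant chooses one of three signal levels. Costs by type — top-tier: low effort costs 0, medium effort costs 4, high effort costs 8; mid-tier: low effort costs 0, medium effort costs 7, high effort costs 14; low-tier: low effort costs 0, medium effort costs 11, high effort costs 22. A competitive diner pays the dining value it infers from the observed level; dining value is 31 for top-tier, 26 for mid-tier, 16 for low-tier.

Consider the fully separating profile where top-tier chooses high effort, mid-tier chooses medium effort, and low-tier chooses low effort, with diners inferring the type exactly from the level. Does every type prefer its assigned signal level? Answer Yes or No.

Yes

Separating price premiums: high effort → 31, medium effort → 26, low effort → 16.
top-tier (assigned high effort): low effort: 16 − 0 = 16; medium effort: 26 − 4 = 22; high effort: 31 − 8 = 23. top-tier stays.
mid-tier (assigned medium effort): low effort: 16 − 0 = 16; medium effort: 26 − 7 = 19; high effort: 31 − 14 = 17. mid-tier stays.
low-tier (assigned low effort): low effort: 16 − 0 = 16; medium effort: 26 − 11 = 15; high effort: 31 − 22 = 9. low-tier stays.
Every type prefers its assigned level; separation holds.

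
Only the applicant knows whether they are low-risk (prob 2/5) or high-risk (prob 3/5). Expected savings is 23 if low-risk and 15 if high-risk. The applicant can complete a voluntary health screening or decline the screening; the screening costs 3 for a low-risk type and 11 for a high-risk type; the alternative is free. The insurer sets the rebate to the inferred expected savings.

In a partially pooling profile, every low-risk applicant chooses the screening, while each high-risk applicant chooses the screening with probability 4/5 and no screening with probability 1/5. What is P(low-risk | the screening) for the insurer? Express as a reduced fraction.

P(the screening) = (2/5)·1 + (3/5)·(4/5) = 22/25.
By Bayes' rule, P(low-risk | the screening) = (2/5) / (22/25) = 5/11.

5/11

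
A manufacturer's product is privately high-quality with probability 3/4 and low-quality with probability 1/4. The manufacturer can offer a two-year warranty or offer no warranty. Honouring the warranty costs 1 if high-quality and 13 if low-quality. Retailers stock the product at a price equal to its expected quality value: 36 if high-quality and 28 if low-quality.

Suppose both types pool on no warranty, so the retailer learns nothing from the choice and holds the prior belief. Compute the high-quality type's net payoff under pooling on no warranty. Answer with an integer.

34

Pooled price = 3/4·36 + 1/4·28 = 34.
high-quality pays no cost for no warranty, so net payoff = 34.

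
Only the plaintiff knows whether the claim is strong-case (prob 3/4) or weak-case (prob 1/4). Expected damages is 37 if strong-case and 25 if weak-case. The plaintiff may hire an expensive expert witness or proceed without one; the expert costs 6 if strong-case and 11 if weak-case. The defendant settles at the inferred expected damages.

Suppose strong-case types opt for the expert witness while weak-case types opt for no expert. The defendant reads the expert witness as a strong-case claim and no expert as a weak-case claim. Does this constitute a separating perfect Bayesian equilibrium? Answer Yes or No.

No

Under these beliefs, the expert witness earns settlement 37 and no expert earns settlement 25.
strong-case: the expert witness nets 37 − 6 = 31; no expert nets 25. strong-case prefers the expert witness.
weak-case: the expert witness nets 37 − 11 = 26; no expert nets 25. weak-case would deviate to the expert witness.
weak-case has a profitable deviation, so the profile is not an equilibrium.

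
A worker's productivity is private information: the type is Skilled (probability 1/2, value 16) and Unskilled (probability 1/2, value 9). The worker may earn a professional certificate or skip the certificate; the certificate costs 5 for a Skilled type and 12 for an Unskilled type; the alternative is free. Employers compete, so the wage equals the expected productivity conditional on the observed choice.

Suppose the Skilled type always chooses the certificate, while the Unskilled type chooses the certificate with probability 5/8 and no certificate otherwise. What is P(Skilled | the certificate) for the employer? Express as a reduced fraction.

8/13

P(the certificate) = (1/2)·1 + (1/2)·(5/8) = 13/16.
By Bayes' rule, P(Skilled | the certificate) = (1/2) / (13/16) = 8/13.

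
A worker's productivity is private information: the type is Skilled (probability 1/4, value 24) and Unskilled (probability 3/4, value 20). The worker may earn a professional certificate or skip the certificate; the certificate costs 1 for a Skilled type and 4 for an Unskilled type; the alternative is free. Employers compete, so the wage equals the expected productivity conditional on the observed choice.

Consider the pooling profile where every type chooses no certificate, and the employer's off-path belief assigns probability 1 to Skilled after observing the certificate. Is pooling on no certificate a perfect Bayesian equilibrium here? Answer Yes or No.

On path, the employer holds the prior and pays 1/4·24 + 3/4·20 = 21. Off path (the certificate), believing Skilled, it pays 24.
Skilled: no certificate nets 21; the certificate nets 24 − 1 = 23. Skilled would deviate.
Unskilled: no certificate nets 21; the certificate nets 24 − 4 = 20. Unskilled stays.
A type deviates, so pooling fails.

No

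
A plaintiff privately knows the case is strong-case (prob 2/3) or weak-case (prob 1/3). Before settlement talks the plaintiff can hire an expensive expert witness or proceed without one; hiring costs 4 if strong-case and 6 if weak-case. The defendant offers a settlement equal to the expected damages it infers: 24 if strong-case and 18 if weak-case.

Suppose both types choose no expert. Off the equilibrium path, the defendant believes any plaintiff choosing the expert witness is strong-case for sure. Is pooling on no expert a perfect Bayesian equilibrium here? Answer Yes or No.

Yes

On path, the defendant holds the prior and pays 2/3·24 + 1/3·18 = 22. Off path (the expert witness), believing strong-case, it pays 24.
strong-case: no expert nets 22; the expert witness nets 24 − 4 = 20. strong-case stays.
weak-case: no expert nets 22; the expert witness nets 24 − 6 = 18. weak-case stays.
No type deviates, so pooling is sustained.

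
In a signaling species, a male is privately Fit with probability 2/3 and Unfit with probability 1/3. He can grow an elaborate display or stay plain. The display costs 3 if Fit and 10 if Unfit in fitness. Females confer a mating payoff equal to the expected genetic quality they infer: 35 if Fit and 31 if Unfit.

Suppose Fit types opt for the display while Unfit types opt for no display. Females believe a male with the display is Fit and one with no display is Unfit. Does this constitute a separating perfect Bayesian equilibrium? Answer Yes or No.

Under these beliefs, the display earns mating payoff 35 and no display earns mating payoff 31.
Fit: the display nets 35 − 3 = 32; no display nets 31. Fit prefers the display.
Unfit: the display nets 35 − 10 = 25; no display nets 31. Unfit prefers no display.
Neither type deviates, so the separating profile is an equilibrium.

Yes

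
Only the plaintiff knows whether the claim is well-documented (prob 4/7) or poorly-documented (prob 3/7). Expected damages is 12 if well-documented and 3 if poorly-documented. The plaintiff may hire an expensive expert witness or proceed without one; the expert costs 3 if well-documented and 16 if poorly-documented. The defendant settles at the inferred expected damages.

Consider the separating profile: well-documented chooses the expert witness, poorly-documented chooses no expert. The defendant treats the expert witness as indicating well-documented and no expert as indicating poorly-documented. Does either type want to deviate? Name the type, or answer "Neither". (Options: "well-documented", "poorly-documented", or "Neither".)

The expert witness pays 12; no expert pays 3.
well-documented: assigned the expert witness, nets 12 − 3 = 9; deviating to no expert nets 3.
poorly-documented: assigned no expert, nets 3; deviating to the expert witness nets 12 − 16 = -4.
Both types strictly prefer their assigned action; no profitable deviation.

Neither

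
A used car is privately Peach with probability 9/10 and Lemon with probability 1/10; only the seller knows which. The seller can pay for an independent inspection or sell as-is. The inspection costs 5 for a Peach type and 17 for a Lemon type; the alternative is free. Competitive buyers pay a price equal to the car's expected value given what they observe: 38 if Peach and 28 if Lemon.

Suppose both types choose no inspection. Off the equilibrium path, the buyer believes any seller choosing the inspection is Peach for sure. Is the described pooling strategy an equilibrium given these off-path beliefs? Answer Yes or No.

On path, the buyer holds the prior and pays 9/10·38 + 1/10·28 = 37. Off path (the inspection), believing Peach, it pays 38.
Peach: no inspection nets 37; the inspection nets 38 − 5 = 33. Peach stays.
Lemon: no inspection nets 37; the inspection nets 38 − 17 = 21. Lemon stays.
No type deviates, so pooling is sustained.

Yes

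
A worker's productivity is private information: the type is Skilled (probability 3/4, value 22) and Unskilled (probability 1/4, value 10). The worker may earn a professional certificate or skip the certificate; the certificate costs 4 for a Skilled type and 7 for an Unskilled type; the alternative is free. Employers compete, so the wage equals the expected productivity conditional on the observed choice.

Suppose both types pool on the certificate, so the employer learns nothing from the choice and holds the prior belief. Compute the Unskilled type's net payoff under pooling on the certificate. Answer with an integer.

12

Pooled wage = 3/4·22 + 1/4·10 = 19.
Unskilled pays cost 7 for the certificate, so net payoff = 19 − 7 = 12.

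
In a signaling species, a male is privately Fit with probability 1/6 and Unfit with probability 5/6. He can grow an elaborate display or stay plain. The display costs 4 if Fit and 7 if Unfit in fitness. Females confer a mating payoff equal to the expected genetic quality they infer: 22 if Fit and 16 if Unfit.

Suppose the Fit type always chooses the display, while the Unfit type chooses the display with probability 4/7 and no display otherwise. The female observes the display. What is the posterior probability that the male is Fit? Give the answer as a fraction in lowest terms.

7/27

P(the display) = (1/6)·1 + (5/6)·(4/7) = 9/14.
By Bayes' rule, P(Fit | the display) = (1/6) / (9/14) = 7/27.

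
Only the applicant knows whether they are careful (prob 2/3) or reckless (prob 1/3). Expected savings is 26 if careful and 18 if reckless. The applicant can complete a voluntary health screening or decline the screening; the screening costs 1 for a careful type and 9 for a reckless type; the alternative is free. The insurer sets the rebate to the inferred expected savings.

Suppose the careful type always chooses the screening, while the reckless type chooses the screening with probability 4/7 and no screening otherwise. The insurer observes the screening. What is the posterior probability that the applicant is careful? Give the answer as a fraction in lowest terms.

P(the screening) = (2/3)·1 + (1/3)·(4/7) = 6/7.
By Bayes' rule, P(careful | the screening) = (2/3) / (6/7) = 7/9.

7/9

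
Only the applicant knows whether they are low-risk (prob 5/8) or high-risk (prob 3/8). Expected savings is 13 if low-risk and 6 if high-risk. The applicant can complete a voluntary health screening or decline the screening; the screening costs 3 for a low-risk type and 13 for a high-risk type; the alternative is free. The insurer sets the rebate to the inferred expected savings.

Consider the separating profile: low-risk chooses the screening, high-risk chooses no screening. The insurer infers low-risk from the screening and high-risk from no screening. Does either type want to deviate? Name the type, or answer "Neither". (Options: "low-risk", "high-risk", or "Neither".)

Neither

The screening pays 13; no screening pays 6.
low-risk: assigned the screening, nets 13 − 3 = 10; deviating to no screening nets 6.
high-risk: assigned no screening, nets 6; deviating to the screening nets 13 − 13 = 0.
Both types strictly prefer their assigned action; no profitable deviation.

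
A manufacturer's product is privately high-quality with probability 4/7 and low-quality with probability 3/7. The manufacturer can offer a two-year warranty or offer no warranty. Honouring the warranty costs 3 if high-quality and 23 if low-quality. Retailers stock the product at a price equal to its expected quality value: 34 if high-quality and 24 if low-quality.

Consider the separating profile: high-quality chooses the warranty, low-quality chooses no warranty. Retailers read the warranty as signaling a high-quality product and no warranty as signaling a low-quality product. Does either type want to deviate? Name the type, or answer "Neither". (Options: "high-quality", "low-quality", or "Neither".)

Neither

The warranty pays 34; no warranty pays 24.
high-quality: assigned the warranty, nets 34 − 3 = 31; deviating to no warranty nets 24.
low-quality: assigned no warranty, nets 24; deviating to the warranty nets 34 − 23 = 11.
Both types strictly prefer their assigned action; no profitable deviation.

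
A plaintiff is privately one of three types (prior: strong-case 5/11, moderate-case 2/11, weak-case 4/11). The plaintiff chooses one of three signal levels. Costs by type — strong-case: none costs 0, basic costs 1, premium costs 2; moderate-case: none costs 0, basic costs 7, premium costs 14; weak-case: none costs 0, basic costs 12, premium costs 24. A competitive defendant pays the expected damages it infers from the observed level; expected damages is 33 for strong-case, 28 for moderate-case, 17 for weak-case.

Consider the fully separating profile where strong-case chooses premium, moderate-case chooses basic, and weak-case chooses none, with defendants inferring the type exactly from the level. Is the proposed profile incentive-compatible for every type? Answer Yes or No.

Separating settlements: premium → 33, basic → 28, none → 17.
strong-case (assigned premium): none: 17 − 0 = 17; basic: 28 − 1 = 27; premium: 33 − 2 = 31. strong-case stays.
moderate-case (assigned basic): none: 17 − 0 = 17; basic: 28 − 7 = 21; premium: 33 − 14 = 19. moderate-case stays.
weak-case (assigned none): none: 17 − 0 = 17; basic: 28 − 12 = 16; premium: 33 − 24 = 9. weak-case stays.
Every type prefers its assigned level; separation holds.

Yes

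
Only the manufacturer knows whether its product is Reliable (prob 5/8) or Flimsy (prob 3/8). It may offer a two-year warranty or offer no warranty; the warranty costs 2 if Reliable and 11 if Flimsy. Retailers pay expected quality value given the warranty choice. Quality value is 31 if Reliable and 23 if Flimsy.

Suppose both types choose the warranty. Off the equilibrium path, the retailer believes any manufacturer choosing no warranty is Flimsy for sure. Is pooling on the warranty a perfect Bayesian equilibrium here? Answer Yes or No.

No

On path, the retailer holds the prior and pays 5/8·31 + 3/8·23 = 28. Off path (no warranty), believing Flimsy, it pays 23.
Reliable: the warranty nets 28 − 2 = 26; no warranty nets 23. Reliable stays.
Flimsy: the warranty nets 28 − 11 = 17; no warranty nets 23. Flimsy would deviate.
A type deviates, so pooling fails.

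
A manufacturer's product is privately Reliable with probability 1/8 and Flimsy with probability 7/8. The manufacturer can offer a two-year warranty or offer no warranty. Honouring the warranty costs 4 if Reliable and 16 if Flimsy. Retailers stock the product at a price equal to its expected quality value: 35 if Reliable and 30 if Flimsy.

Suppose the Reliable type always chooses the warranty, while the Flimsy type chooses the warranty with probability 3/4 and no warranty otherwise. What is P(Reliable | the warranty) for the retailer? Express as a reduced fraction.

P(the warranty) = (1/8)·1 + (7/8)·(3/4) = 25/32.
By Bayes' rule, P(Reliable | the warranty) = (1/8) / (25/32) = 4/25.

4/25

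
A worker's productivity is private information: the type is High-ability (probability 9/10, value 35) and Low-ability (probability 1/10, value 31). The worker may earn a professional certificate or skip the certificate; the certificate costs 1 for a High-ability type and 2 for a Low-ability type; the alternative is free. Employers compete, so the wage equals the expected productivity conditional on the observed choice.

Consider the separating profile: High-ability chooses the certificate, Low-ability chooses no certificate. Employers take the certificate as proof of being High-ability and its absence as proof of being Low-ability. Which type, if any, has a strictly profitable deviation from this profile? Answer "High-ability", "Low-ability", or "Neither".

Low-ability

The certificate pays 35; no certificate pays 31.
High-ability: assigned the certificate, nets 35 − 1 = 34; deviating to no certificate nets 31.
Low-ability: assigned no certificate, nets 31; deviating to the certificate nets 35 − 2 = 33.
The Low-ability type gains 2 by deviating.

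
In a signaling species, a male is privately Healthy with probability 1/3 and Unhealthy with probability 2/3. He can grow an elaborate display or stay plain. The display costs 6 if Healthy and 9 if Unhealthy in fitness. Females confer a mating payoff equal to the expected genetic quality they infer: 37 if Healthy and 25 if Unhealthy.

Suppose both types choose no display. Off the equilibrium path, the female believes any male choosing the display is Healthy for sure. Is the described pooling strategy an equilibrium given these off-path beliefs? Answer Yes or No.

On path, the female holds the prior and pays 1/3·37 + 2/3·25 = 29. Off path (the display), believing Healthy, it pays 37.
Healthy: no display nets 29; the display nets 37 − 6 = 31. Healthy would deviate.
Unhealthy: no display nets 29; the display nets 37 − 9 = 28. Unhealthy stays.
A type deviates, so pooling fails.

No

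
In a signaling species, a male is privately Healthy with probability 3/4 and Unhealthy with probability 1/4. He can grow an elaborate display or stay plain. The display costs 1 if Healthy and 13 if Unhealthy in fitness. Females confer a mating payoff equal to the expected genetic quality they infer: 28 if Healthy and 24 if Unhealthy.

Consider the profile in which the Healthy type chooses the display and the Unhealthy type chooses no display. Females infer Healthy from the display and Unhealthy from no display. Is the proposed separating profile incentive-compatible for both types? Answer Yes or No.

Yes

Under these beliefs, the display earns mating payoff 28 and no display earns mating payoff 24.
Healthy: the display nets 28 − 1 = 27; no display nets 24. Healthy prefers the display.
Unhealthy: the display nets 28 − 13 = 15; no display nets 24. Unhealthy prefers no display.
Neither type deviates, so the separating profile is an equilibrium.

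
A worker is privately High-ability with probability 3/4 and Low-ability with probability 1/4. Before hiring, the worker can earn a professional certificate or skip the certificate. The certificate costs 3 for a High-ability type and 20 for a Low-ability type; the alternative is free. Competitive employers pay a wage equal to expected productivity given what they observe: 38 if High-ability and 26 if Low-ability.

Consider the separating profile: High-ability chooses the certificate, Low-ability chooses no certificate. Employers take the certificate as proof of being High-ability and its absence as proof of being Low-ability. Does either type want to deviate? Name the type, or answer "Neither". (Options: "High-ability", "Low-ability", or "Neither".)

The certificate pays 38; no certificate pays 26.
High-ability: assigned the certificate, nets 38 − 3 = 35; deviating to no certificate nets 26.
Low-ability: assigned no certificate, nets 26; deviating to the certificate nets 38 − 20 = 18.
Both types strictly prefer their assigned action; no profitable deviation.

Neither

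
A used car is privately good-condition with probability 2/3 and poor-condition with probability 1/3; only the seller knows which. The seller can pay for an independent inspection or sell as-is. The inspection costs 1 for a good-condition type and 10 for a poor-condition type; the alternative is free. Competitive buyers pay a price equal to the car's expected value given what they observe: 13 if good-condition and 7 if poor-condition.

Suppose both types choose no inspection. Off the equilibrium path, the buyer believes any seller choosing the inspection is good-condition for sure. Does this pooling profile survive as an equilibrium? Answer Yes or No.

On path, the buyer holds the prior and pays 2/3·13 + 1/3·7 = 11. Off path (the inspection), believing good-condition, it pays 13.
good-condition: no inspection nets 11; the inspection nets 13 − 1 = 12. good-condition would deviate.
poor-condition: no inspection nets 11; the inspection nets 13 − 10 = 3. poor-condition stays.
A type deviates, so pooling fails.

No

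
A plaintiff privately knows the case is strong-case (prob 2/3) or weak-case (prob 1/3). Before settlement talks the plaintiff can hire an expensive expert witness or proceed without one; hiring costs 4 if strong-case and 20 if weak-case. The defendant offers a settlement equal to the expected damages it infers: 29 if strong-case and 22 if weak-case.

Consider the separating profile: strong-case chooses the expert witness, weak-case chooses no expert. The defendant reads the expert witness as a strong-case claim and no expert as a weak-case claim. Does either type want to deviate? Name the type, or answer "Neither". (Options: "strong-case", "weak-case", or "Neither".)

The expert witness pays 29; no expert pays 22.
strong-case: assigned the expert witness, nets 29 − 4 = 25; deviating to no expert nets 22.
weak-case: assigned no expert, nets 22; deviating to the expert witness nets 29 − 20 = 9.
Both types strictly prefer their assigned action; no profitable deviation.

Neither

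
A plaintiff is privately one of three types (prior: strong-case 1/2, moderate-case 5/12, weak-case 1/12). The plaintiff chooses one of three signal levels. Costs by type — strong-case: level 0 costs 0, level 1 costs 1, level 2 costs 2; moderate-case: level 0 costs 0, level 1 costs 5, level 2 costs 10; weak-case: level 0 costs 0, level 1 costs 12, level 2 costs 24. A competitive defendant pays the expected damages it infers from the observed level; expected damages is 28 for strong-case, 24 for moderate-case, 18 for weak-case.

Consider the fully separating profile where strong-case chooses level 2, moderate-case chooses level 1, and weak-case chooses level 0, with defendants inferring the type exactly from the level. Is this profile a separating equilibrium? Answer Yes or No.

Yes

Separating settlements: level 2 → 28, level 1 → 24, level 0 → 18.
strong-case (assigned level 2): level 0: 18 − 0 = 18; level 1: 24 − 1 = 23; level 2: 28 − 2 = 26. strong-case stays.
moderate-case (assigned level 1): level 0: 18 − 0 = 18; level 1: 24 − 5 = 19; level 2: 28 − 10 = 18. moderate-case stays.
weak-case (assigned level 0): level 0: 18 − 0 = 18; level 1: 24 − 12 = 12; level 2: 28 − 24 = 4. weak-case stays.
Every type prefers its assigned level; separation holds.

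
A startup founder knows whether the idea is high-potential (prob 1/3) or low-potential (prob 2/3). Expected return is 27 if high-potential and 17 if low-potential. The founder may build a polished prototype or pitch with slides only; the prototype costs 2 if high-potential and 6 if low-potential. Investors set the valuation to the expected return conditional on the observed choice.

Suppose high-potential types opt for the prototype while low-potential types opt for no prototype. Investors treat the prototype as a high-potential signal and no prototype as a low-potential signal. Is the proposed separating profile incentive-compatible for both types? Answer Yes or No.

No

Under these beliefs, the prototype earns valuation 27 and no prototype earns valuation 17.
high-potential: the prototype nets 27 − 2 = 25; no prototype nets 17. high-potential prefers the prototype.
low-potential: the prototype nets 27 − 6 = 21; no prototype nets 17. low-potential would deviate to the prototype.
low-potential has a profitable deviation, so the profile is not an equilibrium.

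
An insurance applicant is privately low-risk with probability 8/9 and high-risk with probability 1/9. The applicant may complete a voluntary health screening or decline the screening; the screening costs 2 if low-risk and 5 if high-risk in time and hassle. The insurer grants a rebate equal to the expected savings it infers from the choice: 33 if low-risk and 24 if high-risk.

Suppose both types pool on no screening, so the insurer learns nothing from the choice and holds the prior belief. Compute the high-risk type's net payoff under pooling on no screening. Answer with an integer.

32

Pooled rebate = 8/9·33 + 1/9·24 = 32.
high-risk pays no cost for no screening, so net payoff = 32.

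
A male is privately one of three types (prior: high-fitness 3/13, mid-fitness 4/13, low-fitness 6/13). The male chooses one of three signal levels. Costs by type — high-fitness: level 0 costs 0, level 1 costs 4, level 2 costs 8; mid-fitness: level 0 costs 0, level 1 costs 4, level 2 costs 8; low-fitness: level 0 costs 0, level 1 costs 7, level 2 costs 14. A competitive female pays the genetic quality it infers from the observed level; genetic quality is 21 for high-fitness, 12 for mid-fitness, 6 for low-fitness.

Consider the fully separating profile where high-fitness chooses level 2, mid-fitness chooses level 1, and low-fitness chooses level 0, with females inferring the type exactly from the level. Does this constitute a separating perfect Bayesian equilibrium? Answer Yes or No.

Separating mating payoffs: level 2 → 21, level 1 → 12, level 0 → 6.
high-fitness (assigned level 2): level 0: 6 − 0 = 6; level 1: 12 − 4 = 8; level 2: 21 − 8 = 13. high-fitness stays.
mid-fitness (assigned level 1): level 0: 6 − 0 = 6; level 1: 12 − 4 = 8; level 2: 21 − 8 = 13. mid-fitness prefers level 2.
low-fitness (assigned level 0): level 0: 6 − 0 = 6; level 1: 12 − 7 = 5; level 2: 21 − 14 = 7. low-fitness prefers level 2.
At least one type deviates; the separating profile fails.

No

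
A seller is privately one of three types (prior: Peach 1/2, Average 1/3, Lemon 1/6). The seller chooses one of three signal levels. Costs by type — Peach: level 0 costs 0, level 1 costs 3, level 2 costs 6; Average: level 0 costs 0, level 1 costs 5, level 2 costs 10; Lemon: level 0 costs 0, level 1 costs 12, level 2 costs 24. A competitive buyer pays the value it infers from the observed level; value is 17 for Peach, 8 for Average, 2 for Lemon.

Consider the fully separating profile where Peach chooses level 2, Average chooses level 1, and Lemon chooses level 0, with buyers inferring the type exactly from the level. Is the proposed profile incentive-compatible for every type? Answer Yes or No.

No

Separating prices: level 2 → 17, level 1 → 8, level 0 → 2.
Peach (assigned level 2): level 0: 2 − 0 = 2; level 1: 8 − 3 = 5; level 2: 17 − 6 = 11. Peach stays.
Average (assigned level 1): level 0: 2 − 0 = 2; level 1: 8 − 5 = 3; level 2: 17 − 10 = 7. Average prefers level 2.
Lemon (assigned level 0): level 0: 2 − 0 = 2; level 1: 8 − 12 = -4; level 2: 17 − 24 = -7. Lemon stays.
At least one type deviates; the separating profile fails.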